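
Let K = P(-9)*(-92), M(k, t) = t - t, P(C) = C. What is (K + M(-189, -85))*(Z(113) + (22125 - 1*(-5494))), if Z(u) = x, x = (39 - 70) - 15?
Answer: 22830444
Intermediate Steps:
x = -46 (x = -31 - 15 = -46)
Z(u) = -46
M(k, t) = 0
K = 828 (K = -9*(-92) = 828)
(K + M(-189, -85))*(Z(113) + (22125 - 1*(-5494))) = (828 + 0)*(-46 + (22125 - 1*(-5494))) = 828*(-46 + (22125 + 5494)) = 828*(-46 + 27619) = 828*27573 = 22830444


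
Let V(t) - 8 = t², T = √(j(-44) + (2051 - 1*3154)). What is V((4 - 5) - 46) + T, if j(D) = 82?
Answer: 2217 + I*√1021 ≈ 2217.0 + 31.953*I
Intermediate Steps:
T = I*√1021 (T = √(82 + (2051 - 1*3154)) = √(82 + (2051 - 3154)) = √(82 - 1103) = √(-1021) = I*√1021 ≈ 31.953*I)
V(t) = 8 + t²
V((4 - 5) - 46) + T = (8 + ((4 - 5) - 46)²) + I*√1021 = (8 + (-1 - 46)²) + I*√1021 = (8 + (-47)²) + I*√1021 = (8 + 2209) + I*√1021 = 2217 + I*√1021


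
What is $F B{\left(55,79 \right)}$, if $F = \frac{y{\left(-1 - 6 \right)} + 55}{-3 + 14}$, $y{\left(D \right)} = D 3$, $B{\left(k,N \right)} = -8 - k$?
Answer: $- \frac{2142}{11} \approx -194.73$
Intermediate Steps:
$y{\left(D \right)} = 3 D$
$F = \frac{34}{11}$ ($F = \frac{3 \left(-1 - 6\right) + 55}{-3 + 14} = \frac{3 \left(-1 - 6\right) + 55}{11} = \left(3 \left(-7\right) + 55\right) \frac{1}{11} = \left(-21 + 55\right) \frac{1}{11} = 34 \cdot \frac{1}{11} = \frac{34}{11} \approx 3.0909$)
$F B{\left(55,79 \right)} = \frac{34 \left(-8 - 55\right)}{11} = \frac{34}{11} \left(-63\right) = - \frac{2142}{11}$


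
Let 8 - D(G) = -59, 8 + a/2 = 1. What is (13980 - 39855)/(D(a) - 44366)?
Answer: 25875/44299 ≈ 0.58410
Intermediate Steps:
a = -14 (a = -16 + 2*1 = -16 + 2 = -14)
D(G) = 67 (D(G) = 8 - 1*(-59) = 8 + 59 = 67)
(13980 - 39855)/(D(a) - 44366) = (13980 - 39855)/(67 - 44366) = -25875/(-44299) = -25875*(-1/44299) = 25875/44299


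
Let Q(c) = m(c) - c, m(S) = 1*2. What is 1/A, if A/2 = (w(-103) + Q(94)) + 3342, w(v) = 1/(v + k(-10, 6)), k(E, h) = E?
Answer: 113/734498 ≈ 0.00015385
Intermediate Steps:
m(S) = 2
Q(c) = 2 - c
w(v) = 1/(-10 + v) (w(v) = 1/(v - 10) = 1/(-10 + v))
A = 734498/113 (A = 2*((1/(-10 - 103) + (2 - 1*94)) + 3342) = 2*((1/(-113) + (2 - 94)) + 3342) = 2*((-1/113 - 92) + 3342) = 2*(-10397/113 + 3342) = 2*(367249/113) = 734498/113 ≈ 6500.0)
1/A = 1/(734498/113) = 113/734498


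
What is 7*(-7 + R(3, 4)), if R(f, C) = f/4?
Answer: -175/4 ≈ -43.750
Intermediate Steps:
R(f, C) = f/4 (R(f, C) = f*(¼) = f/4)
7*(-7 + R(3, 4)) = 7*(-7 + (¼)*3) = 7*(-7 + ¾) = 7*(-25/4) = -175/4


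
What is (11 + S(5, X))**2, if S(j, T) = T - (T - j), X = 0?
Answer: 256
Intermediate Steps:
S(j, T) = j (S(j, T) = T + (j - T) = j)
(11 + S(5, X))**2 = (11 + 5)**2 = 16**2 = 256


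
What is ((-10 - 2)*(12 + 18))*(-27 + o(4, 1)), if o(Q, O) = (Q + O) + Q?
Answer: 6480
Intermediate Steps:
o(Q, O) = O + 2*Q (o(Q, O) = (O + Q) + Q = O + 2*Q)
((-10 - 2)*(12 + 18))*(-27 + o(4, 1)) = ((-10 - 2)*(12 + 18))*(-27 + (1 + 2*4)) = (-12*30)*(-27 + (1 + 8)) = -360*(-27 + 9) = -360*(-18) = 6480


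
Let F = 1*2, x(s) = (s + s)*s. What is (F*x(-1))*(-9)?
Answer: -36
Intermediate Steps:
x(s) = 2*s**2 (x(s) = (2*s)*s = 2*s**2)
F = 2
(F*x(-1))*(-9) = (2*(2*(-1)**2))*(-9) = (2*(2*1))*(-9) = (2*2)*(-9) = 4*(-9) = -36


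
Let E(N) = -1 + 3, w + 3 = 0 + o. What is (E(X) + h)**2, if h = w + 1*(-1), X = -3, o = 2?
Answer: 0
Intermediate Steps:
w = -1 (w = -3 + (0 + 2) = -3 + 2 = -1)
E(N) = 2
h = -2 (h = -1 + 1*(-1) = -1 - 1 = -2)
(E(X) + h)**2 = (2 - 2)**2 = 0**2 = 0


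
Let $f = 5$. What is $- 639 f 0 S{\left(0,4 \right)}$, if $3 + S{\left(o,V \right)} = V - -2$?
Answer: $0$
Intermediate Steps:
$S{\left(o,V \right)} = -1 + V$ ($S{\left(o,V \right)} = -3 + \left(V - -2\right) = -3 + \left(V + 2\right) = -3 + \left(2 + V\right) = -1 + V$)
$- 639 f 0 S{\left(0,4 \right)} = - 639 \cdot 5 \cdot 0 \left(-1 + 4\right) = - 639 \cdot 0 \cdot 3 = \left(-639\right) 0 = 0$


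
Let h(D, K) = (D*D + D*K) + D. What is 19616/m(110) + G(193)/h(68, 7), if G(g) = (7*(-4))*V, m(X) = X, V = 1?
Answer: 12671551/71060 ≈ 178.32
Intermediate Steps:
G(g) = -28 (G(g) = (7*(-4))*1 = -28*1 = -28)
h(D, K) = D + D² + D*K (h(D, K) = (D² + D*K) + D = D + D² + D*K)
19616/m(110) + G(193)/h(68, 7) = 19616/110 - 28*1/(68*(1 + 68 + 7)) = 19616*(1/110) - 28/(68*76) = 9808/55 - 28/5168 = 9808/55 - 28*1/5168 = 9808/55 - 7/1292 = 12671551/71060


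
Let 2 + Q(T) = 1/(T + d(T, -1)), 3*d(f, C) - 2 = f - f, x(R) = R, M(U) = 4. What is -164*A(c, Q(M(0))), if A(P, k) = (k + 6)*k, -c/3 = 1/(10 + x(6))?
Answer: 60475/49 ≈ 1234.2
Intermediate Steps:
d(f, C) = 2/3 (d(f, C) = 2/3 + (f - f)/3 = 2/3 + (1/3)*0 = 2/3 + 0 = 2/3)
Q(T) = -2 + 1/(2/3 + T) (Q(T) = -2 + 1/(T + 2/3) = -2 + 1/(2/3 + T))
c = -3/16 (c = -3/(10 + 6) = -3/16 ≈ -0.18750)
A(P, k) = k*(6 + k) (A(P, k) = (6 + k)*k = k*(6 + k))
-164*A(c, Q(M(0))) = -164*(-1 - 6*4)/(2 + 3*4)*(6 + (-1 - 6*4)/(2 + 3*4)) = -164*(-1 - 24)/(2 + 12)*(6 + (-1 - 24)/(2 + 12)) = -164*-25/14*(6 - 25/14) = -164*(1/14)*(-25)*(6 + (1/14)*(-25)) = -(-2050)*(6 - 25/14)/7 = -(-2050)*59/(7*14) = -164*(-1475/196) = 60475/49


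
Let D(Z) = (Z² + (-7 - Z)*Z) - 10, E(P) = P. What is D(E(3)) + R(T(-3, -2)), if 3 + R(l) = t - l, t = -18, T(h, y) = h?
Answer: -49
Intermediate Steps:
R(l) = -21 - l (R(l) = -3 + (-18 - l) = -21 - l)
D(Z) = -10 + Z² + Z*(-7 - Z) (D(Z) = (Z² + Z*(-7 - Z)) - 10 = -10 + Z² + Z*(-7 - Z))
D(E(3)) + R(T(-3, -2)) = (-10 - 7*3) + (-21 - 1*(-3)) = (-10 - 21) + (-21 + 3) = -31 - 18 = -49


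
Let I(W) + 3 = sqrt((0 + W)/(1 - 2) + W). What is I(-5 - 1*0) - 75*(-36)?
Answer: 2697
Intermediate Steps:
I(W) = -3 (I(W) = -3 + sqrt((0 + W)/(1 - 2) + W) = -3 + sqrt(W/(-1) + W) = -3 + sqrt(W*(-1) + W) = -3 + sqrt(-W + W) = -3 + sqrt(0) = -3 + 0 = -3)
I(-5 - 1*0) - 75*(-36) = -3 - 75*(-36) = -3 + 2700 = 2697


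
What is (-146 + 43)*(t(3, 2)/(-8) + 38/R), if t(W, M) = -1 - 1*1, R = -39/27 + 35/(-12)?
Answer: 547445/628 ≈ 871.73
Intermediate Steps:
R = -157/36 (R = -39*1/27 + 35*(-1/12) = -13/9 - 35/12 = -157/36 ≈ -4.3611)
t(W, M) = -2 (t(W, M) = -1 - 1 = -2)
(-146 + 43)*(t(3, 2)/(-8) + 38/R) = (-146 + 43)*(-2/(-8) + 38/(-157/36)) = -103*(-2*(-1/8) + 38*(-36/157)) = -103*(1/4 - 1368/157) = -103*(-5315/628) = 547445/628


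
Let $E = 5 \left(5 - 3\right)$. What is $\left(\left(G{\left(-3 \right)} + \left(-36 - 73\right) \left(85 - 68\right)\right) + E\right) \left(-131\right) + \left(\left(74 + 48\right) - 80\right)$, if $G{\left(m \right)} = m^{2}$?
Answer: $240296$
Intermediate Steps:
$E = 10$ ($E = 5 \cdot 2 = 10$)
$\left(\left(G{\left(-3 \right)} + \left(-36 - 73\right) \left(85 - 68\right)\right) + E\right) \left(-131\right) + \left(\left(74 + 48\right) - 80\right) = \left(\left(\left(-3\right)^{2} + \left(-36 - 73\right) \left(85 - 68\right)\right) + 10\right) \left(-131\right) + \left(\left(74 + 48\right) - 80\right) = \left(\left(9 - 1853\right) + 10\right) \left(-131\right) + \left(122 - 80\right) = \left(\left(9 - 1853\right) + 10\right) \left(-131\right) + 42 = \left(-1844 + 10\right) \left(-131\right) + 42 = \left(-1834\right) \left(-131\right) + 42 = 240254 + 42 = 240296$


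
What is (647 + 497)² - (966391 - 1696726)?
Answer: 2039071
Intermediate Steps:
(647 + 497)² - (966391 - 1696726) = 1144² - 1*(-730335) = 1308736 + 730335 = 2039071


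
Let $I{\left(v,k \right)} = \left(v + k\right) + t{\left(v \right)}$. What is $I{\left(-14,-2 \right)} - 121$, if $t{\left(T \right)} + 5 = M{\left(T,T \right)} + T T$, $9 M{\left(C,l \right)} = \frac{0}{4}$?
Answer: $54$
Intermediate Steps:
$M{\left(C,l \right)} = 0$ ($M{\left(C,l \right)} = \frac{0 \cdot \frac{1}{4}}{9} = \frac{1}{9} \cdot 0 = 0$)
$t{\left(T \right)} = -5 + T^{2}$ ($t{\left(T \right)} = -5 + \left(0 + T T\right) = -5 + \left(0 + T^{2}\right) = -5 + T^{2}$)
$I{\left(v,k \right)} = -5 + k + v + v^{2}$ ($I{\left(v,k \right)} = \left(v + k\right) + \left(-5 + v^{2}\right) = \left(k + v\right) + \left(-5 + v^{2}\right) = -5 + k + v + v^{2}$)
$I{\left(-14,-2 \right)} - 121 = \left(-5 - 2 - 14 + \left(-14\right)^{2}\right) - 121 = \left(-5 - 2 - 14 + 196\right) - 121 = 175 - 121 = 54$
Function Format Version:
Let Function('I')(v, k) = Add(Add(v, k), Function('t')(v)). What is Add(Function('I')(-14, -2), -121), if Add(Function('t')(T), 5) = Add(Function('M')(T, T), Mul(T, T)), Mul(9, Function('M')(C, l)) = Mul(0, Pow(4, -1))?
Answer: 54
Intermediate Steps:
Function('M')(C, l) = 0 (Function('M')(C, l) = Mul(Rational(1, 9), Mul(0, Pow(4, -1))) = Mul(Rational(1, 9), Mul(0, Rational(1, 4))) = Mul(Rational(1, 9), 0) = 0)
Function('t')(T) = Add(-5, Pow(T, 2)) (Function('t')(T) = Add(-5, Add(0, Mul(T, T))) = Add(-5, Add(0, Pow(T, 2))) = Add(-5, Pow(T, 2)))
Function('I')(v, k) = Add(-5, k, v, Pow(v, 2)) (Function('I')(v, k) = Add(Add(v, k), Add(-5, Pow(v, 2))) = Add(Add(k, v), Add(-5, Pow(v, 2))) = Add(-5, k, v, Pow(v, 2)))
Add(Function('I')(-14, -2), -121) = Add(Add(-5, -2, -14, Pow(-14, 2)), -121) = Add(Add(-5, -2, -14, 196), -121) = Add(175, -121) = 54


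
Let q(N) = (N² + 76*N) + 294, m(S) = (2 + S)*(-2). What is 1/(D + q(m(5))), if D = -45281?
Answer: -1/45855 ≈ -2.1808e-5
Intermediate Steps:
m(S) = -4 - 2*S
q(N) = 294 + N² + 76*N
1/(D + q(m(5))) = 1/(-45281 + (294 + (-4 - 2*5)² + 76*(-4 - 2*5))) = 1/(-45281 + (294 + (-4 - 10)² + 76*(-4 - 10))) = 1/(-45281 + (294 + (-14)² + 76*(-14))) = 1/(-45281 + (294 + 196 - 1064)) = 1/(-45281 - 574) = 1/(-45855) = -1/45855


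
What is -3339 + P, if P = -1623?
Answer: -4962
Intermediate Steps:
-3339 + P = -3339 - 1623 = -4962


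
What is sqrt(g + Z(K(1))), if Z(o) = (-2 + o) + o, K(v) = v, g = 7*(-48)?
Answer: 4*I*sqrt(21) ≈ 18.33*I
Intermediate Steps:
g = -336
Z(o) = -2 + 2*o
sqrt(g + Z(K(1))) = sqrt(-336 + (-2 + 2*1)) = sqrt(-336 + (-2 + 2)) = sqrt(-336 + 0) = sqrt(-336) = 4*I*sqrt(21)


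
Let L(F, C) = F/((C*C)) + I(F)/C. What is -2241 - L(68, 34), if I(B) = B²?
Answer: -40410/17 ≈ -2377.1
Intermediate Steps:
L(F, C) = F/C² + F²/C (L(F, C) = F/((C*C)) + F²/C = F/(C²) + F²/C = F/C² + F²/C)
-2241 - L(68, 34) = -2241 - 68*(1 + 34*68)/34² = -2241 - 68*(1 + 2312)/1156 = -2241 - 68*2313/1156 = -2241 - 1*2313/17 = -2241 - 2313/17 = -40410/17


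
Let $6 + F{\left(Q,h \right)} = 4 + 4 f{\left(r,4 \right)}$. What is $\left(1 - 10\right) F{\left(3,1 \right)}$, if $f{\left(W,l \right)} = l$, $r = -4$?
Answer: $-126$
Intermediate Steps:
$F{\left(Q,h \right)} = 14$ ($F{\left(Q,h \right)} = -6 + \left(4 + 4 \cdot 4\right) = -6 + \left(4 + 16\right) = -6 + 20 = 14$)
$\left(1 - 10\right) F{\left(3,1 \right)} = \left(1 - 10\right) 14 = \left(-9\right) 14 = -126$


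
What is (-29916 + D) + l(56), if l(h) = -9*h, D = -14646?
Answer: -45066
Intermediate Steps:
(-29916 + D) + l(56) = (-29916 - 14646) - 9*56 = -44562 - 504 = -45066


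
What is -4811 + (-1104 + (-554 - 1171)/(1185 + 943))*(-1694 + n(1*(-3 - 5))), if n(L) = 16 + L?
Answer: 1976805287/1064 ≈ 1.8579e+6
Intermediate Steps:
-4811 + (-1104 + (-554 - 1171)/(1185 + 943))*(-1694 + n(1*(-3 - 5))) = -4811 + (-1104 + (-554 - 1171)/(1185 + 943))*(-1694 + (16 + 1*(-3 - 5))) = -4811 + (-1104 - 1725/2128)*(-1694 + (16 + 1*(-8))) = -4811 + (-1104 - 1725*1/2128)*(-1694 + (16 - 8)) = -4811 + (-1104 - 1725/2128)*(-1694 + 8) = -4811 - 2351037/2128*(-1686) = -4811 + 1981924191/1064 = 1976805287/1064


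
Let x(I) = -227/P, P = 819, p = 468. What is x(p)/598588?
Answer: -227/490243572 ≈ -4.6304e-7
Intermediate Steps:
x(I) = -227/819
x(p)/598588 = -227/819/598588 = -227/819*1/598588 = -227/490243572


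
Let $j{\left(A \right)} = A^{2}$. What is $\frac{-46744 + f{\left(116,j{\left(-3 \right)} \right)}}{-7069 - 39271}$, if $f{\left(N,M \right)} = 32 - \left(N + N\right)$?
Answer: $\frac{11736}{11585} \approx 1.013$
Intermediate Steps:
$f{\left(N,M \right)} = 32 - 2 N$
$\frac{-46744 + f{\left(116,j{\left(-3 \right)} \right)}}{-7069 - 39271} = \frac{-46744 + \left(32 - 232\right)}{-7069 - 39271} = \frac{-46744 + \left(32 - 232\right)}{-46340} = \left(-46744 - 200\right) \left(- \frac{1}{46340}\right) = \left(-46944\right) \left(- \frac{1}{46340}\right) = \frac{11736}{11585}$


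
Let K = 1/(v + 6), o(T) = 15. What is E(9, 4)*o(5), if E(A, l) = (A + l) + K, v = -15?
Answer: 580/3 ≈ 193.33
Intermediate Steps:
K = -⅑ (K = 1/(-15 + 6) = 1/(-9) = -⅑ ≈ -0.11111)
E(A, l) = -⅑ + A + l (E(A, l) = (A + l) - ⅑ = -⅑ + A + l)
E(9, 4)*o(5) = (-⅑ + 9 + 4)*15 = (116/9)*15 = 580/3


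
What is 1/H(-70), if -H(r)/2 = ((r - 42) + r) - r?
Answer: 1/224 ≈ 0.0044643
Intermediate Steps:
H(r) = 84 - 2*r (H(r) = -2*(((r - 42) + r) - r) = -2*(((-42 + r) + r) - r) = -2*((-42 + 2*r) - r) = -2*(-42 + r) = 84 - 2*r)
1/H(-70) = 1/(84 - 2*(-70)) = 1/(84 + 140) = 1/224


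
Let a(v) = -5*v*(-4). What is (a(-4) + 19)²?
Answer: 3721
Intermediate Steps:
a(v) = 20*v
(a(-4) + 19)² = (20*(-4) + 19)² = (-80 + 19)² = (-61)² = 3721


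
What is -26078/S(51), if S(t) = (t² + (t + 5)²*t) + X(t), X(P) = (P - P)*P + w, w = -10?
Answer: -26078/162527 ≈ -0.16045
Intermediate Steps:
X(P) = -10 (X(P) = (P - P)*P - 10 = 0*P - 10 = 0 - 10 = -10)
S(t) = -10 + t² + t*(5 + t)² (S(t) = (t² + (t + 5)²*t) - 10 = (t² + (5 + t)²*t) - 10 = (t² + t*(5 + t)²) - 10 = -10 + t² + t*(5 + t)²)
-26078/S(51) = -26078/(-10 + 51² + 51*(5 + 51)²) = -26078/(-10 + 2601 + 51*56²) = -26078/(-10 + 2601 + 51*3136) = -26078/(-10 + 2601 + 159936) = -26078/162527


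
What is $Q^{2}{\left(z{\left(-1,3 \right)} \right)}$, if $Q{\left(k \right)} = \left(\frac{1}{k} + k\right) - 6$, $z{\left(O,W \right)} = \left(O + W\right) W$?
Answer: $\frac{1}{36} \approx 0.027778$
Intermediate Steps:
$z{\left(O,W \right)} = W \left(O + W\right)$
$Q{\left(k \right)} = -6 + k + \frac{1}{k}$ ($Q{\left(k \right)} = \left(k + \frac{1}{k}\right) - 6 = -6 + k + \frac{1}{k}$)
$Q^{2}{\left(z{\left(-1,3 \right)} \right)} = \left(-6 + 3 \left(-1 + 3\right) + \frac{1}{3 \left(-1 + 3\right)}\right)^{2} = \left(-6 + 3 \cdot 2 + \frac{1}{3 \cdot 2}\right)^{2} = \left(-6 + 6 + \frac{1}{6}\right)^{2} = \left(\frac{1}{6}\right)^{2} = \frac{1}{36}$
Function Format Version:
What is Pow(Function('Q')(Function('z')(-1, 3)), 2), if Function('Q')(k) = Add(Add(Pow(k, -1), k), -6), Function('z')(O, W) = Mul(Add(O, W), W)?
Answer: Rational(1, 36) ≈ 0.027778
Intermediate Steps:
Function('z')(O, W) = Mul(W, Add(O, W))
Function('Q')(k) = Add(-6, k, Pow(k, -1)) (Function('Q')(k) = Add(Add(k, Pow(k, -1)), -6) = Add(-6, k, Pow(k, -1)))
Pow(Function('Q')(Function('z')(-1, 3)), 2) = Pow(Add(-6, Mul(3, Add(-1, 3)), Pow(Mul(3, Add(-1, 3)), -1)), 2) = Pow(Add(-6, Mul(3, 2), Pow(Mul(3, 2), -1)), 2) = Pow(Add(-6, 6, Pow(6, -1)), 2) = Pow(Add(-6, 6, Rational(1, 6)), 2) = Pow(Rational(1, 6), 2) = Rational(1, 36)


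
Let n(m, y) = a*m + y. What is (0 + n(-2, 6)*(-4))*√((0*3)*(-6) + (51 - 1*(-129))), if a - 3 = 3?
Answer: 144*√5 ≈ 321.99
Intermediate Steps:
a = 6 (a = 3 + 3 = 6)
n(m, y) = y + 6*m (n(m, y) = 6*m + y = y + 6*m)
(0 + n(-2, 6)*(-4))*√((0*3)*(-6) + (51 - 1*(-129))) = (0 + (6 + 6*(-2))*(-4))*√((0*3)*(-6) + (51 - 1*(-129))) = (0 + (6 - 12)*(-4))*√(0*(-6) + (51 + 129)) = (0 - 6*(-4))*√(0 + 180) = (0 + 24)*√180 = 24*(6*√5) = 144*√5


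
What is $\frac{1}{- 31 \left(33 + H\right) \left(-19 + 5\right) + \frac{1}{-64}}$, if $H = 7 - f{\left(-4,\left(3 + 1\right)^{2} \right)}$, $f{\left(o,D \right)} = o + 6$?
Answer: $\frac{64}{1055487} \approx 6.0636 \cdot 10^{-5}$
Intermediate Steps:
$f{\left(o,D \right)} = 6 + o$
$H = 5$ ($H = 7 - \left(6 - 4\right) = 7 - 2 = 5$)
$\frac{1}{- 31 \left(33 + H\right) \left(-19 + 5\right) + \frac{1}{-64}} = \frac{1}{- 31 \left(33 + 5\right) \left(-19 + 5\right) + \frac{1}{-64}} = \frac{1}{- 31 \cdot 38 \left(-14\right) - \frac{1}{64}} = \frac{1}{\left(-31\right) \left(-532\right) - \frac{1}{64}} = \frac{1}{16492 - \frac{1}{64}} = \frac{1}{\frac{1055487}{64}} = \frac{64}{1055487}$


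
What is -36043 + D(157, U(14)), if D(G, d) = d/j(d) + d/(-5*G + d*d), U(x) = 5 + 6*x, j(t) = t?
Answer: -257195623/7136 ≈ -36042.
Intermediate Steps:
D(G, d) = 1 + d/(d² - 5*G) (D(G, d) = d/d + d/(-5*G + d*d) = 1 + d/(-5*G + d²) = 1 + d/(d² - 5*G))
-36043 + D(157, U(14)) = -36043 + (-(5 + 6*14) - (5 + 6*14)² + 5*157)/(-(5 + 6*14)² + 5*157) = -36043 + (-(5 + 84) - (5 + 84)² + 785)/(-(5 + 84)² + 785) = -36043 + (-1*89 - 1*89² + 785)/(-1*89² + 785) = -36043 + (-89 - 1*7921 + 785)/(-1*7921 + 785) = -36043 + (-89 - 7921 + 785)/(-7921 + 785) = -36043 - 7225/(-7136) = -36043 - 1/7136*(-7225) = -36043 + 7225/7136 = -257195623/7136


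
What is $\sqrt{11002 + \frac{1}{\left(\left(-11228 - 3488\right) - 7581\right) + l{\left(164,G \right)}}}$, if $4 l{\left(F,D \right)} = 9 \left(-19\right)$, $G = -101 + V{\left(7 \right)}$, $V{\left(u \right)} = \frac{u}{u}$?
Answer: $\frac{17 \sqrt{303983769534}}{89359} \approx 104.89$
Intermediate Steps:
$V{\left(u \right)} = 1$
$G = -100$ ($G = -101 + 1 = -100$)
$l{\left(F,D \right)} = - \frac{171}{4}$ ($l{\left(F,D \right)} = \frac{9 \left(-19\right)}{4} = \frac{1}{4} \left(-171\right) = - \frac{171}{4}$)
$\sqrt{11002 + \frac{1}{\left(\left(-11228 - 3488\right) - 7581\right) + l{\left(164,G \right)}}} = \sqrt{11002 + \frac{1}{\left(\left(-11228 - 3488\right) - 7581\right) - \frac{171}{4}}} = \sqrt{11002 + \frac{1}{\left(-14716 - 7581\right) - \frac{171}{4}}} = \sqrt{11002 + \frac{1}{-22297 - \frac{171}{4}}} = \sqrt{11002 + \frac{1}{- \frac{89359}{4}}} = \sqrt{11002 - \frac{4}{89359}} = \sqrt{\frac{983127714}{89359}} = \frac{17 \sqrt{303983769534}}{89359}$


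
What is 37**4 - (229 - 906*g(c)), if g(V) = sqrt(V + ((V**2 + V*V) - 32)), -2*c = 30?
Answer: 1873932 + 906*sqrt(403) ≈ 1.8921e+6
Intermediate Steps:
c = -15 (c = -1/2*30 = -15)
g(V) = sqrt(-32 + V + 2*V**2) (g(V) = sqrt(V + ((V**2 + V**2) - 32)) = sqrt(V + (2*V**2 - 32)) = sqrt(V + (-32 + 2*V**2)) = sqrt(-32 + V + 2*V**2))
37**4 - (229 - 906*g(c)) = 37**4 - (229 - 906*sqrt(-32 - 15 + 2*(-15)**2)) = 1874161 - (229 - 906*sqrt(-32 - 15 + 2*225)) = 1874161 - (229 - 906*sqrt(-32 - 15 + 450)) = 1874161 - (229 - 906*sqrt(403)) = 1874161 + (-229 + 906*sqrt(403)) = 1873932 + 906*sqrt(403)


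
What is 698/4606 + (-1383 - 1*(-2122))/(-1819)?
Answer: -1067086/4189157 ≈ -0.25473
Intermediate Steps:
698/4606 + (-1383 - 1*(-2122))/(-1819) = 698*(1/4606) + (-1383 + 2122)*(-1/1819) = 349/2303 + 739*(-1/1819) = 349/2303 - 739/1819 = -1067086/4189157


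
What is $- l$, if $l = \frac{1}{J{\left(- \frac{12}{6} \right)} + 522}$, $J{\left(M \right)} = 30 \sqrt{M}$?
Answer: $\frac{i}{6 \left(- 87 i + 5 \sqrt{2}\right)} \approx -0.0019031 + 0.00015468 i$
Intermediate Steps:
$l = \frac{1}{522 + 30 i \sqrt{2}}$ ($l = \frac{1}{30 \sqrt{- \frac{12}{6}} + 522} = \frac{1}{30 \sqrt{\left(-12\right) \frac{1}{6}} + 522} = \frac{1}{30 \sqrt{-2} + 522} = \frac{1}{30 i \sqrt{2} + 522} = \frac{1}{522 + 30 i \sqrt{2}} \approx 0.0019031 - 0.00015468 i$)
$- l = - (\frac{29}{15238} - \frac{5 i \sqrt{2}}{45714}) = - \frac{29}{15238} + \frac{5 i \sqrt{2}}{45714}$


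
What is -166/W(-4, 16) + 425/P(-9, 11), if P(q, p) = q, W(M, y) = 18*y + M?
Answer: -61097/1278 ≈ -47.807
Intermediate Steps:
W(M, y) = M + 18*y
-166/W(-4, 16) + 425/P(-9, 11) = -166/(-4 + 18*16) + 425/(-9) = -166/(-4 + 288) + 425*(-⅑) = -166/284 - 425/9 = -166*1/284 - 425/9 = -83/142 - 425/9 = -61097/1278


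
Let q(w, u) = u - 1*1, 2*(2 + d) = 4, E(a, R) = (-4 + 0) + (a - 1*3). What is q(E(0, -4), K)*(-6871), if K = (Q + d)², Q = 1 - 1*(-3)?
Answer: -103065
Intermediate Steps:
E(a, R) = -7 + a (E(a, R) = -4 + (a - 3) = -4 + (-3 + a) = -7 + a)
d = 0 (d = -2 + (½)*4 = -2 + 2 = 0)
Q = 4 (Q = 1 + 3 = 4)
K = 16 (K = (4 + 0)² = 4² = 16)
q(w, u) = -1 + u (q(w, u) = u - 1 = -1 + u)
q(E(0, -4), K)*(-6871) = (-1 + 16)*(-6871) = 15*(-6871) = -103065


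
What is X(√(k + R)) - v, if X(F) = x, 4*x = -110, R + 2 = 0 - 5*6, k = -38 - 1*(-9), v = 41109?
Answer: -82273/2 ≈ -41137.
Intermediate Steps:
k = -29 (k = -38 + 9 = -29)
R = -32 (R = -2 + (0 - 5*6) = -2 + (0 - 30) = -2 - 30 = -32)
x = -55/2 (x = (¼)*(-110) = -55/2 ≈ -27.500)
X(F) = -55/2
X(√(k + R)) - v = -55/2 - 1*41109 = -55/2 - 41109 = -82273/2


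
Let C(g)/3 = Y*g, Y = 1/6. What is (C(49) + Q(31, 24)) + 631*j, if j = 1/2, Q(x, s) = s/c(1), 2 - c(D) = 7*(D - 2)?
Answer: 1028/3 ≈ 342.67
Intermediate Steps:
c(D) = 16 - 7*D (c(D) = 2 - 7*(D - 2) = 2 - 7*(-2 + D) = 2 - (-14 + 7*D) = 2 + (14 - 7*D) = 16 - 7*D)
Y = ⅙ ≈ 0.16667
C(g) = g/2 (C(g) = 3*(g/6) = g/2)
Q(x, s) = s/9 (Q(x, s) = s/(16 - 7*1) = s/(16 - 7) = s/9)
j = ½ ≈ 0.50000
(C(49) + Q(31, 24)) + 631*j = ((½)*49 + (⅑)*24) + 631*(½) = (49/2 + 8/3) + 631/2 = 163/6 + 631/2 = 1028/3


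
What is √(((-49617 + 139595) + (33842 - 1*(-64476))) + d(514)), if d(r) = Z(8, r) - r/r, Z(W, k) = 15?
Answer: √188310 ≈ 433.95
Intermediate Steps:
d(r) = 14 (d(r) = 15 - r/r = 15 - 1*1 = 15 - 1 = 14)
√(((-49617 + 139595) + (33842 - 1*(-64476))) + d(514)) = √(((-49617 + 139595) + (33842 - 1*(-64476))) + 14) = √((89978 + (33842 + 64476)) + 14) = √((89978 + 98318) + 14) = √(188296 + 14) = √188310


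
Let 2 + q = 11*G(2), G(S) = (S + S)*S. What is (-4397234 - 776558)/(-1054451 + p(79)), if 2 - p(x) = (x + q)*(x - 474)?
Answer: 198992/38049 ≈ 5.2299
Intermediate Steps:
G(S) = 2*S**2 (G(S) = (2*S)*S = 2*S**2)
q = 86 (q = -2 + 11*(2*2**2) = -2 + 11*(2*4) = -2 + 11*8 = -2 + 88 = 86)
p(x) = 2 - (-474 + x)*(86 + x) (p(x) = 2 - (x + 86)*(x - 474) = 2 - (86 + x)*(-474 + x) = 2 - (-474 + x)*(86 + x))
(-4397234 - 776558)/(-1054451 + p(79)) = (-4397234 - 776558)/(-1054451 + (40766 - 1*79**2 + 388*79)) = -5173792/(-1054451 + (40766 - 1*6241 + 30652)) = -5173792/(-1054451 + (40766 - 6241 + 30652)) = -5173792/(-1054451 + 65177) = -5173792/(-989274) = -5173792*(-1/989274) = 198992/38049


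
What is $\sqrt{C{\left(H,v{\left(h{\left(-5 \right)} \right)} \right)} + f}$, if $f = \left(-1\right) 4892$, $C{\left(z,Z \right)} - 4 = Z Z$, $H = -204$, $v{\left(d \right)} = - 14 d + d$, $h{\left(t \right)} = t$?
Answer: $i \sqrt{663} \approx 25.749 i$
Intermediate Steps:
$v{\left(d \right)} = - 13 d$
$C{\left(z,Z \right)} = 4 + Z^{2}$ ($C{\left(z,Z \right)} = 4 + Z Z = 4 + Z^{2}$)
$f = -4892$
$\sqrt{C{\left(H,v{\left(h{\left(-5 \right)} \right)} \right)} + f} = \sqrt{\left(4 + \left(\left(-13\right) \left(-5\right)\right)^{2}\right) - 4892} = \sqrt{\left(4 + 65^{2}\right) - 4892} = \sqrt{\left(4 + 4225\right) - 4892} = \sqrt{4229 - 4892} = \sqrt{-663} = i \sqrt{663}$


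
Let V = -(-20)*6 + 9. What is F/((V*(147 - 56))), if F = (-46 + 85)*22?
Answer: 22/301 ≈ 0.073090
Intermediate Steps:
V = 129 (V = -4*(-30) + 9 = 120 + 9 = 129)
F = 858 (F = 39*22 = 858)
F/((V*(147 - 56))) = 858/((129*(147 - 56))) = 858/((129*91)) = 858/11739 = 858*(1/11739) = 22/301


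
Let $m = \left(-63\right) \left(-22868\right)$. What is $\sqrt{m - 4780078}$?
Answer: $i \sqrt{3339394} \approx 1827.4 i$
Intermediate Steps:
$m = 1440684$
$\sqrt{m - 4780078} = \sqrt{1440684 - 4780078} = \sqrt{-3339394} = i \sqrt{3339394}$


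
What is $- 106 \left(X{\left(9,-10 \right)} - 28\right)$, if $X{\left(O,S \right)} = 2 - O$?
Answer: $3710$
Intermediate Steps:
$- 106 \left(X{\left(9,-10 \right)} - 28\right) = - 106 \left(\left(2 - 9\right) - 28\right) = - 106 \left(-7 - 28\right) = \left(-106\right) \left(-35\right) = 3710$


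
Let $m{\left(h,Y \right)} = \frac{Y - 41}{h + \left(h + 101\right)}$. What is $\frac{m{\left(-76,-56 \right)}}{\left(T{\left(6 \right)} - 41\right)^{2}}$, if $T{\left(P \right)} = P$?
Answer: $\frac{97}{62475} \approx 0.0015526$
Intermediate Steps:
$m{\left(h,Y \right)} = \frac{-41 + Y}{101 + 2 h}$ ($m{\left(h,Y \right)} = \frac{-41 + Y}{h + \left(101 + h\right)} = \frac{-41 + Y}{101 + 2 h}$)
$\frac{m{\left(-76,-56 \right)}}{\left(T{\left(6 \right)} - 41\right)^{2}} = \frac{\frac{1}{101 + 2 \left(-76\right)} \left(-41 - 56\right)}{\left(6 - 41\right)^{2}} = \frac{\frac{1}{101 - 152} \left(-97\right)}{\left(-35\right)^{2}} = \frac{\frac{1}{-51} \left(-97\right)}{1225} = \left(- \frac{1}{51}\right) \left(-97\right) \frac{1}{1225} = \frac{97}{51} \cdot \frac{1}{1225} = \frac{97}{62475}$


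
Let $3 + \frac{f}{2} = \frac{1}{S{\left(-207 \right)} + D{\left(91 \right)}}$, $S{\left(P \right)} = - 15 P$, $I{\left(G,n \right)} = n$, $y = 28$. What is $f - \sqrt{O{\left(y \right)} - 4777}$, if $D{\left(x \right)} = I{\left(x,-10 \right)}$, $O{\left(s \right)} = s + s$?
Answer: $- \frac{18568}{3095} - i \sqrt{4721} \approx -5.9994 - 68.709 i$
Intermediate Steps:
$O{\left(s \right)} = 2 s$
$D{\left(x \right)} = -10$
$f = - \frac{18568}{3095}$ ($f = -6 + \frac{2}{\left(-15\right) \left(-207\right) - 10} = -6 + \frac{2}{3105 - 10} = -6 + \frac{2}{3095} = - \frac{18568}{3095} \approx -5.9994$)
$f - \sqrt{O{\left(y \right)} - 4777} = - \frac{18568}{3095} - \sqrt{2 \cdot 28 - 4777} = - \frac{18568}{3095} - \sqrt{56 - 4777} = - \frac{18568}{3095} - \sqrt{-4721} = - \frac{18568}{3095} - i \sqrt{4721}$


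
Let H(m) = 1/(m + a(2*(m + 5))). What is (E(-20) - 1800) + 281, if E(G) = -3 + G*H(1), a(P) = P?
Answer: -19806/13 ≈ -1523.5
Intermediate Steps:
H(m) = 1/(10 + 3*m) (H(m) = 1/(m + 2*(m + 5)) = 1/(m + 2*(5 + m)) = 1/(m + (10 + 2*m)) = 1/(10 + 3*m))
E(G) = -3 + G/13 (E(G) = -3 + G/(10 + 3*1) = -3 + G/(10 + 3) = -3 + G/13)
(E(-20) - 1800) + 281 = ((-3 + (1/13)*(-20)) - 1800) + 281 = ((-3 - 20/13) - 1800) + 281 = (-59/13 - 1800) + 281 = -23459/13 + 281 = -19806/13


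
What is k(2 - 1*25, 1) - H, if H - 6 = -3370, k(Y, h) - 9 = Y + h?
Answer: 3351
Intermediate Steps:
k(Y, h) = 9 + Y + h (k(Y, h) = 9 + (Y + h) = 9 + Y + h)
H = -3364 (H = 6 - 3370 = -3364)
k(2 - 1*25, 1) - H = (9 + (2 - 1*25) + 1) - 1*(-3364) = (9 + (2 - 25) + 1) + 3364 = (9 - 23 + 1) + 3364 = -13 + 3364 = 3351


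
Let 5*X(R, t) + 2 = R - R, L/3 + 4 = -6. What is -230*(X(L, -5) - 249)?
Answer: 57362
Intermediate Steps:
L = -30 (L = -12 + 3*(-6) = -12 - 18 = -30)
X(R, t) = -2/5 (X(R, t) = -2/5 + (R - R)/5 = -2/5 + (1/5)*0 = -2/5 + 0 = -2/5)
-230*(X(L, -5) - 249) = -230*(-2/5 - 249) = -230*(-1247/5) = 57362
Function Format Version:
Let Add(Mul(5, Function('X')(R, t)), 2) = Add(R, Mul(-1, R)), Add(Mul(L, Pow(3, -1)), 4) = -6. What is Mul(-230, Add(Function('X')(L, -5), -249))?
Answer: 57362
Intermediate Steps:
L = -30 (L = Add(-12, Mul(3, -6)) = Add(-12, -18) = -30)
Function('X')(R, t) = Rational(-2, 5) (Function('X')(R, t) = Add(Rational(-2, 5), Mul(Rational(1, 5), Add(R, Mul(-1, R)))) = Add(Rational(-2, 5), Mul(Rational(1, 5), 0)) = Add(Rational(-2, 5), 0) = Rational(-2, 5))
Mul(-230, Add(Function('X')(L, -5), -249)) = Mul(-230, Add(Rational(-2, 5), -249)) = Mul(-230, Rational(-1247, 5)) = 57362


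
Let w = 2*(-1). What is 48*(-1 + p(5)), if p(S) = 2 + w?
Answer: -48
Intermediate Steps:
w = -2
p(S) = 0 (p(S) = 2 - 2 = 0)
48*(-1 + p(5)) = 48*(-1 + 0) = 48*(-1) = -48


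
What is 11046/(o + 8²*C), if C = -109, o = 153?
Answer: -11046/6823 ≈ -1.6189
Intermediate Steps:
11046/(o + 8²*C) = 11046/(153 + 8²*(-109)) = 11046/(153 + 64*(-109)) = 11046/(153 - 6976) = 11046/(-6823) = 11046*(-1/6823) = -11046/6823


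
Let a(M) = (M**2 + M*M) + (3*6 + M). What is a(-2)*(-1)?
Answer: -24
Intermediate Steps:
a(M) = 18 + M + 2*M**2 (a(M) = (M**2 + M**2) + (18 + M) = 2*M**2 + (18 + M) = 18 + M + 2*M**2)
a(-2)*(-1) = (18 - 2 + 2*(-2)**2)*(-1) = (18 - 2 + 2*4)*(-1) = (18 - 2 + 8)*(-1) = 24*(-1) = -24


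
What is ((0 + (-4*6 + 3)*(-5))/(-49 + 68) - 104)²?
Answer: 3500641/361 ≈ 9697.1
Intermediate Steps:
((0 + (-4*6 + 3)*(-5))/(-49 + 68) - 104)² = ((0 + (-24 + 3)*(-5))/19 - 104)² = ((0 - 21*(-5))*(1/19) - 104)² = ((0 + 105)*(1/19) - 104)² = (105*(1/19) - 104)² = (105/19 - 104)² = (-1871/19)² = 3500641/361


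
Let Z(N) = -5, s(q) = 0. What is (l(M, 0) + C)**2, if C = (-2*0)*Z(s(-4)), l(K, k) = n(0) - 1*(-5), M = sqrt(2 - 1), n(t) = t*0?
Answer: 25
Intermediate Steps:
n(t) = 0
M = 1 (M = sqrt(1) = 1)
l(K, k) = 5 (l(K, k) = 0 - 1*(-5) = 0 + 5 = 5)
C = 0 (C = -2*0*(-5) = 0*(-5) = 0)
(l(M, 0) + C)**2 = (5 + 0)**2 = 5**2 = 25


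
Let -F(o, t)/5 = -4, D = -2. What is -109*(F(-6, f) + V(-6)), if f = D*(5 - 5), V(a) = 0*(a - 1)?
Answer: -2180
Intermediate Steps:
V(a) = 0 (V(a) = 0*(-1 + a) = 0)
f = 0 (f = -2*(5 - 5) = -2*0 = 0)
F(o, t) = 20 (F(o, t) = -5*(-4) = 20)
-109*(F(-6, f) + V(-6)) = -109*(20 + 0) = -109*20 = -2180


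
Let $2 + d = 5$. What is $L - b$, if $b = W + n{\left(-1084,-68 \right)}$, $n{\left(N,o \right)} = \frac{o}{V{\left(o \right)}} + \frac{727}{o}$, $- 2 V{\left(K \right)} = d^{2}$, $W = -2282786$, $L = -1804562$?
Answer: $\frac{292670383}{612} \approx 4.7822 \cdot 10^{5}$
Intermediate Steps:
$d = 3$ ($d = -2 + 5 = 3$)
$V{\left(K \right)} = - \frac{9}{2}$ ($V{\left(K \right)} = - \frac{3^{2}}{2} = \left(- \frac{1}{2}\right) 9 = - \frac{9}{2}$)
$n{\left(N,o \right)} = \frac{727}{o} - \frac{2 o}{9}$ ($n{\left(N,o \right)} = \frac{o}{- \frac{9}{2}} + \frac{727}{o} = o \left(- \frac{2}{9}\right) + \frac{727}{o} = - \frac{2 o}{9} + \frac{727}{o} = \frac{727}{o} - \frac{2 o}{9}$)
$b = - \frac{1397062327}{612}$ ($b = -2282786 + \left(\frac{727}{-68} - - \frac{136}{9}\right) = -2282786 + \left(727 \left(- \frac{1}{68}\right) + \frac{136}{9}\right) = -2282786 + \left(- \frac{727}{68} + \frac{136}{9}\right) = -2282786 + \frac{2705}{612} = - \frac{1397062327}{612} \approx -2.2828 \cdot 10^{6}$)
$L - b = -1804562 - - \frac{1397062327}{612} = -1804562 + \frac{1397062327}{612} = \frac{292670383}{612}$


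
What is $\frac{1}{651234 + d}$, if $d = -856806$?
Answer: $- \frac{1}{205572} \approx -4.8645 \cdot 10^{-6}$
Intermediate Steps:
$\frac{1}{651234 + d} = \frac{1}{651234 - 856806} = \frac{1}{-205572} = - \frac{1}{205572}$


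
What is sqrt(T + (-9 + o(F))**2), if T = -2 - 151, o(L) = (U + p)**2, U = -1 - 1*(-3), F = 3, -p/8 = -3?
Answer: 8*sqrt(6949) ≈ 666.89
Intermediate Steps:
p = 24 (p = -8*(-3) = 24)
U = 2 (U = -1 + 3 = 2)
o(L) = 676 (o(L) = (2 + 24)**2 = 26**2 = 676)
T = -153
sqrt(T + (-9 + o(F))**2) = sqrt(-153 + (-9 + 676)**2) = sqrt(-153 + 667**2) = sqrt(-153 + 444889) = sqrt(444736) = 8*sqrt(6949)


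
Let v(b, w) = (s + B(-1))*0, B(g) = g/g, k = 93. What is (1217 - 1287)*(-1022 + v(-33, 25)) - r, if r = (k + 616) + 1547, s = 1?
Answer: 69284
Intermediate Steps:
B(g) = 1
v(b, w) = 0 (v(b, w) = (1 + 1)*0 = 2*0 = 0)
r = 2256 (r = (93 + 616) + 1547 = 709 + 1547 = 2256)
(1217 - 1287)*(-1022 + v(-33, 25)) - r = (1217 - 1287)*(-1022 + 0) - 1*2256 = -70*(-1022) - 2256 = 71540 - 2256 = 69284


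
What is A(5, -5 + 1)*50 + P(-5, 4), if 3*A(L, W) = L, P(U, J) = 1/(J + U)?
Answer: 247/3 ≈ 82.333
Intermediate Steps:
A(L, W) = L/3
A(5, -5 + 1)*50 + P(-5, 4) = ((⅓)*5)*50 + 1/(4 - 5) = (5/3)*50 + 1/(-1) = 250/3 - 1 = 247/3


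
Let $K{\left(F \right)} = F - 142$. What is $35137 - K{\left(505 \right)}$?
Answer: $34774$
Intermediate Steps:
$K{\left(F \right)} = -142 + F$ ($K{\left(F \right)} = F - 142 = -142 + F$)
$35137 - K{\left(505 \right)} = 35137 - \left(-142 + 505\right) = 35137 - 363 = 34774$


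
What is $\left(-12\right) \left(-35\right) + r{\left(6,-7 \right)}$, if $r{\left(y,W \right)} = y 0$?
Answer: $420$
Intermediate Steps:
$r{\left(y,W \right)} = 0$
$\left(-12\right) \left(-35\right) + r{\left(6,-7 \right)} = \left(-12\right) \left(-35\right) + 0 = 420 + 0 = 420$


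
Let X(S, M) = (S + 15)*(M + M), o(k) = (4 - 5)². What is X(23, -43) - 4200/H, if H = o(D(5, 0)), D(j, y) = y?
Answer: -7468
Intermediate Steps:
o(k) = 1 (o(k) = (-1)² = 1)
X(S, M) = 2*M*(15 + S) (X(S, M) = (15 + S)*(2*M) = 2*M*(15 + S))
H = 1
X(23, -43) - 4200/H = 2*(-43)*(15 + 23) - 4200/1 = 2*(-43)*38 - 4200*1 = -3268 - 4200 = -7468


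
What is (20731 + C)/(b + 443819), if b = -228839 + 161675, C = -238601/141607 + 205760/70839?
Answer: 207971079297644/3778338651016815 ≈ 0.055043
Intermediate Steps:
C = 12234800081/10031298273 (C = -238601*1/141607 + 205760*(1/70839) = -238601/141607 + 205760/70839 = 12234800081/10031298273 ≈ 1.2197)
b = -67164
(20731 + C)/(b + 443819) = (20731 + 12234800081/10031298273)/(-67164 + 443819) = (207971079297644/10031298273)/376655 = (207971079297644/10031298273)*(1/376655) = 207971079297644/3778338651016815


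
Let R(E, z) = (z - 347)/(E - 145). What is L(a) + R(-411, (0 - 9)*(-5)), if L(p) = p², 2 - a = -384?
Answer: 41421039/278 ≈ 1.4900e+5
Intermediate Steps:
a = 386 (a = 2 - 1*(-384) = 2 + 384 = 386)
R(E, z) = (-347 + z)/(-145 + E)
L(a) + R(-411, (0 - 9)*(-5)) = 386² + (-347 + (0 - 9)*(-5))/(-145 - 411) = 148996 + (-347 - 9*(-5))/(-556) = 148996 - (-347 + 45)/556 = 148996 - 1/556*(-302) = 148996 + 151/278 = 41421039/278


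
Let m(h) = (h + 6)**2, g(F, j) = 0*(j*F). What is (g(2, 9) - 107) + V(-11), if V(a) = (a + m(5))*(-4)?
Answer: -547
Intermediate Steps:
g(F, j) = 0 (g(F, j) = 0*(F*j) = 0)
m(h) = (6 + h)**2
V(a) = -484 - 4*a (V(a) = (a + (6 + 5)**2)*(-4) = (a + 11**2)*(-4) = (a + 121)*(-4) = (121 + a)*(-4) = -484 - 4*a)
(g(2, 9) - 107) + V(-11) = (0 - 107) + (-484 - 4*(-11)) = -107 + (-484 + 44) = -107 - 440 = -547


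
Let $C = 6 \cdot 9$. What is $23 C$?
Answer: $1242$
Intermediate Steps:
$C = 54$
$23 C = 23 \cdot 54 = 1242$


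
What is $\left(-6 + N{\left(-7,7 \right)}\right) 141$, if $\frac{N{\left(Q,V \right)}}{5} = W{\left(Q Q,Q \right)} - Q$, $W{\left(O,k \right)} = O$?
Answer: $38634$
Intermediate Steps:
$N{\left(Q,V \right)} = - 5 Q + 5 Q^{2}$ ($N{\left(Q,V \right)} = 5 \left(Q Q - Q\right) = 5 \left(Q^{2} - Q\right) = - 5 Q + 5 Q^{2}$)
$\left(-6 + N{\left(-7,7 \right)}\right) 141 = \left(-6 + 5 \left(-7\right) \left(-1 - 7\right)\right) 141 = \left(-6 + 5 \left(-7\right) \left(-8\right)\right) 141 = \left(-6 + 280\right) 141 = 274 \cdot 141 = 38634$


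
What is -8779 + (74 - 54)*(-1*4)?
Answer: -8859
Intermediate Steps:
-8779 + (74 - 54)*(-1*4) = -8779 + 20*(-4) = -8779 - 80 = -8859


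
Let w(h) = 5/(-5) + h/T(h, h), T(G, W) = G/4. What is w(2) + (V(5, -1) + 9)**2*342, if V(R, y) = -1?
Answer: 21891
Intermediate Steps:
T(G, W) = G/4 (T(G, W) = G*(1/4) = G/4)
w(h) = 3 (w(h) = 5/(-5) + h/((h/4)) = 5*(-1/5) + h*(4/h) = -1 + 4 = 3)
w(2) + (V(5, -1) + 9)**2*342 = 3 + (-1 + 9)**2*342 = 3 + 8**2*342 = 3 + 64*342 = 3 + 21888 = 21891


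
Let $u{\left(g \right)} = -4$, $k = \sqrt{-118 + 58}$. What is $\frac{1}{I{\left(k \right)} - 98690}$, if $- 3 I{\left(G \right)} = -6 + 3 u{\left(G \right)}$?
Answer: $- \frac{1}{98684} \approx -1.0133 \cdot 10^{-5}$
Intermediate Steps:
$k = 2 i \sqrt{15}$ ($k = \sqrt{-60} = 2 i \sqrt{15} \approx 7.746 i$)
$I{\left(G \right)} = 6$ ($I{\left(G \right)} = - \frac{-6 + 3 \left(-4\right)}{3} = - \frac{-6 - 12}{3} = \left(- \frac{1}{3}\right) \left(-18\right) = 6$)
$\frac{1}{I{\left(k \right)} - 98690} = \frac{1}{6 - 98690} = \frac{1}{-98684} = - \frac{1}{98684}$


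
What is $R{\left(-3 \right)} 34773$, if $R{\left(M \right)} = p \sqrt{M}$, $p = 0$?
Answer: $0$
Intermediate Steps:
$R{\left(M \right)} = 0$ ($R{\left(M \right)} = 0 \sqrt{M} = 0$)
$R{\left(-3 \right)} 34773 = 0 \cdot 34773 = 0$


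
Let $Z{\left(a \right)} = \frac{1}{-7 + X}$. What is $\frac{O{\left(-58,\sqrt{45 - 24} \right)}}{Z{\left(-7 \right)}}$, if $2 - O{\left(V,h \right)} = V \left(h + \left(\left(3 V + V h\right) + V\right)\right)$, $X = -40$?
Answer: $632338 + 155382 \sqrt{21} \approx 1.3444 \cdot 10^{6}$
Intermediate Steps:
$O{\left(V,h \right)} = 2 - V \left(h + 4 V + V h\right)$ ($O{\left(V,h \right)} = 2 - V \left(h + \left(\left(3 V + V h\right) + V\right)\right) = 2 - V \left(h + \left(4 V + V h\right)\right) = 2 - V \left(h + 4 V + V h\right)$)
$Z{\left(a \right)} = - \frac{1}{47}$ ($Z{\left(a \right)} = \frac{1}{-7 - 40} = \frac{1}{-47} = - \frac{1}{47}$)
$\frac{O{\left(-58,\sqrt{45 - 24} \right)}}{Z{\left(-7 \right)}} = \frac{2 - 4 \left(-58\right)^{2} - - 58 \sqrt{45 - 24} - \sqrt{45 - 24} \left(-58\right)^{2}}{- \frac{1}{47}} = \left(2 - 13456 - - 58 \sqrt{21} - \sqrt{21} \cdot 3364\right) \left(-47\right) = \left(2 - 13456 + 58 \sqrt{21} - 3364 \sqrt{21}\right) \left(-47\right) = \left(-13454 - 3306 \sqrt{21}\right) \left(-47\right) = 632338 + 155382 \sqrt{21}$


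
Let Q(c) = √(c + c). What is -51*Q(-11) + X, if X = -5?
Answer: -5 - 51*I*√22 ≈ -5.0 - 239.21*I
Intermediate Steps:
Q(c) = √2*√c (Q(c) = √(2*c) = √2*√c)
-51*Q(-11) + X = -51*√2*√(-11) - 5 = -51*√2*I*√11 - 5 = -51*I*√22 - 5 = -5 - 51*I*√22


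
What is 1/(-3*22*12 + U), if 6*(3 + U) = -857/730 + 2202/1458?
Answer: -1064340/846090641 ≈ -0.0012580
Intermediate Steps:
U = -3133361/1064340 (U = -3 + (-857/730 + 2202/1458)/6 = -3 + (-857*1/730 + 2202*(1/1458))/6 = -3 + (-857/730 + 367/243)/6 = -3 + (⅙)*(59659/177390) = -3 + 59659/1064340 = -3133361/1064340 ≈ -2.9439)
1/(-3*22*12 + U) = 1/(-3*22*12 - 3133361/1064340) = 1/(-66*12 - 3133361/1064340) = 1/(-792 - 3133361/1064340) = 1/(-846090641/1064340) = -1064340/846090641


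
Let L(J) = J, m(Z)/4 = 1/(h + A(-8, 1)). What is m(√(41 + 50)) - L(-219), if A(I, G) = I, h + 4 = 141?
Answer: 28255/129 ≈ 219.03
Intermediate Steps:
h = 137 (h = -4 + 141 = 137)
m(Z) = 4/129 (m(Z) = 4/(137 - 8) = 4/129)
m(√(41 + 50)) - L(-219) = 4/129 - 1*(-219) = 4/129 + 219 = 28255/129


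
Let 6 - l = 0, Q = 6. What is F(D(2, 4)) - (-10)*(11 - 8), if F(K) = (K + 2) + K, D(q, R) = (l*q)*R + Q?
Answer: 140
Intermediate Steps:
l = 6 (l = 6 - 1*0 = 6 + 0 = 6)
D(q, R) = 6 + 6*R*q (D(q, R) = (6*q)*R + 6 = 6*R*q + 6 = 6 + 6*R*q)
F(K) = 2 + 2*K (F(K) = (2 + K) + K = 2 + 2*K)
F(D(2, 4)) - (-10)*(11 - 8) = (2 + 2*(6 + 6*4*2)) - (-10)*(11 - 8) = (2 + 2*(6 + 48)) - (-10)*3 = (2 + 2*54) - 1*(-30) = (2 + 108) + 30 = 110 + 30 = 140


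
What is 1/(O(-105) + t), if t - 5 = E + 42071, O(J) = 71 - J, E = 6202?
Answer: 1/48454 ≈ 2.0638e-5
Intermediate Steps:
t = 48278 (t = 5 + (6202 + 42071) = 5 + 48273 = 48278)
1/(O(-105) + t) = 1/((71 - 1*(-105)) + 48278) = 1/((71 + 105) + 48278) = 1/(176 + 48278) = 1/48454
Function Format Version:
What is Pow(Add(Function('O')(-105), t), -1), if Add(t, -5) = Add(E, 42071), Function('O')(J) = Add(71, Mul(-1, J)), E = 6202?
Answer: Rational(1, 48454) ≈ 2.0638e-5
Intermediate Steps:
t = 48278 (t = Add(5, Add(6202, 42071)) = Add(5, 48273) = 48278)
Pow(Add(Function('O')(-105), t), -1) = Pow(Add(Add(71, Mul(-1, -105)), 48278), -1) = Pow(Add(Add(71, 105), 48278), -1) = Pow(Add(176, 48278), -1) = Pow(48454, -1) = Rational(1, 48454)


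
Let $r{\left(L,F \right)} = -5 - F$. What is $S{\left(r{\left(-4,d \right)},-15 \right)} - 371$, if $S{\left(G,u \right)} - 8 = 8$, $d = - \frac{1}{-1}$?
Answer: $-355$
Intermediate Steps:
$d = 1$ ($d = \left(-1\right) \left(-1\right) = 1$)
$S{\left(G,u \right)} = 16$ ($S{\left(G,u \right)} = 8 + 8 = 16$)
$S{\left(r{\left(-4,d \right)},-15 \right)} - 371 = 16 - 371 = -355$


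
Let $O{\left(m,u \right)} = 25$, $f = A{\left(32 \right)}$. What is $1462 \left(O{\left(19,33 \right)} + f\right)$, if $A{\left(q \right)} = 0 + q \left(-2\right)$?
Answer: $-57018$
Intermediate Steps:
$A{\left(q \right)} = - 2 q$ ($A{\left(q \right)} = 0 - 2 q = - 2 q$)
$f = -64$ ($f = \left(-2\right) 32 = -64$)
$1462 \left(O{\left(19,33 \right)} + f\right) = 1462 \left(25 - 64\right) = 1462 \left(-39\right) = -57018$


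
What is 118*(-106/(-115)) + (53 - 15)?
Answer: 16878/115 ≈ 146.77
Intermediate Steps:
118*(-106/(-115)) + (53 - 15) = 118*(-106*(-1/115)) + 38 = 118*(106/115) + 38 = 12508/115 + 38 = 16878/115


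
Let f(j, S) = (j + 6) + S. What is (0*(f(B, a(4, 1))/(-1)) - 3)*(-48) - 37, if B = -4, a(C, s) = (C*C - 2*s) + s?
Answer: 107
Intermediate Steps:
a(C, s) = C² - s (a(C, s) = (C² - 2*s) + s = C² - s)
f(j, S) = 6 + S + j (f(j, S) = (6 + j) + S = 6 + S + j)
(0*(f(B, a(4, 1))/(-1)) - 3)*(-48) - 37 = (0*((6 + (4² - 1*1) - 4)/(-1)) - 3)*(-48) - 37 = (0*((6 + (16 - 1) - 4)*(-1)) - 3)*(-48) - 37 = (0*((6 + 15 - 4)*(-1)) - 3)*(-48) - 37 = (0*(17*(-1)) - 3)*(-48) - 37 = (0*(-17) - 3)*(-48) - 37 = (0 - 3)*(-48) - 37 = -3*(-48) - 37 = 144 - 37 = 107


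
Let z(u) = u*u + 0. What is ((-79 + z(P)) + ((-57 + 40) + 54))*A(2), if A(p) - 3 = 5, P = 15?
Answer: 1464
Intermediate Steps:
A(p) = 8 (A(p) = 3 + 5 = 8)
z(u) = u**2 (z(u) = u**2 + 0 = u**2)
((-79 + z(P)) + ((-57 + 40) + 54))*A(2) = ((-79 + 15**2) + ((-57 + 40) + 54))*8 = ((-79 + 225) + (-17 + 54))*8 = (146 + 37)*8 = 183*8 = 1464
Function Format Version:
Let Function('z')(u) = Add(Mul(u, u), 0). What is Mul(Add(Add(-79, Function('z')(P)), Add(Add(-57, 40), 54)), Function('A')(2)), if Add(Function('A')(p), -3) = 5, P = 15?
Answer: 1464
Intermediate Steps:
Function('A')(p) = 8 (Function('A')(p) = Add(3, 5) = 8)
Function('z')(u) = Pow(u, 2) (Function('z')(u) = Add(Pow(u, 2), 0) = Pow(u, 2))
Mul(Add(Add(-79, Function('z')(P)), Add(Add(-57, 40), 54)), Function('A')(2)) = Mul(Add(Add(-79, Pow(15, 2)), Add(Add(-57, 40), 54)), 8) = Mul(Add(Add(-79, 225), Add(-17, 54)), 8) = Mul(Add(146, 37), 8) = Mul(183, 8) = 1464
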